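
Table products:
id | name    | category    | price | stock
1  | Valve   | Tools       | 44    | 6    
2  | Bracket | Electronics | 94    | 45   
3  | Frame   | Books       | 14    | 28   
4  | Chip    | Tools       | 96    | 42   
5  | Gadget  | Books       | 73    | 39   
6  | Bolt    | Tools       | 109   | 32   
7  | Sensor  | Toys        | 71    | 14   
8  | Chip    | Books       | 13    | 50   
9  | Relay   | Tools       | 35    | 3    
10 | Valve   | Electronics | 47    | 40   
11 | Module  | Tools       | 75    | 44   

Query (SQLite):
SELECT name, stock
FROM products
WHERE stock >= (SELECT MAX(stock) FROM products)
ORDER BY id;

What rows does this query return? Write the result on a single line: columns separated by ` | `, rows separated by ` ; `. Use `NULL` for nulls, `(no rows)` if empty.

Chip | 50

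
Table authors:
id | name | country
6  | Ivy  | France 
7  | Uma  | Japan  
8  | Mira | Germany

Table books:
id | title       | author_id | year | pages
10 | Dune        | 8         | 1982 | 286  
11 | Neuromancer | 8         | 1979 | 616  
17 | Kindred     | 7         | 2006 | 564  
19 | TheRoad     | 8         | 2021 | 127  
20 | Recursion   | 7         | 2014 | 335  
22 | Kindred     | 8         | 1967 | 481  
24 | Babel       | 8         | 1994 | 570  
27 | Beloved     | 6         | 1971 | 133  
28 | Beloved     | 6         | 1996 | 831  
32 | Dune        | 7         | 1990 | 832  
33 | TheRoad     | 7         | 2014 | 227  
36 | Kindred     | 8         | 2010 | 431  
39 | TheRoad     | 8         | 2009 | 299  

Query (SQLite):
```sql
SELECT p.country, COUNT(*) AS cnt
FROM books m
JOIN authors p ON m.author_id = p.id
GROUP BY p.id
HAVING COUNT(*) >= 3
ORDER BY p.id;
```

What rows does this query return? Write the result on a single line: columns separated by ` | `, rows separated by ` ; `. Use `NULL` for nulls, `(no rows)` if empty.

Join each books row to its authors via author_id.
Group joined rows by authors.id; compute COUNT(*) per group.
HAVING: keep groups with count ≥ 3.
  6: ids {27, 28} → COUNT(*)=2
  7: ids {17, 20, 32, 33} → COUNT(*)=4
  8: ids {10, 11, 19, 22, 24, 36, 39} → COUNT(*)=7

Japan | 4 ; Germany | 7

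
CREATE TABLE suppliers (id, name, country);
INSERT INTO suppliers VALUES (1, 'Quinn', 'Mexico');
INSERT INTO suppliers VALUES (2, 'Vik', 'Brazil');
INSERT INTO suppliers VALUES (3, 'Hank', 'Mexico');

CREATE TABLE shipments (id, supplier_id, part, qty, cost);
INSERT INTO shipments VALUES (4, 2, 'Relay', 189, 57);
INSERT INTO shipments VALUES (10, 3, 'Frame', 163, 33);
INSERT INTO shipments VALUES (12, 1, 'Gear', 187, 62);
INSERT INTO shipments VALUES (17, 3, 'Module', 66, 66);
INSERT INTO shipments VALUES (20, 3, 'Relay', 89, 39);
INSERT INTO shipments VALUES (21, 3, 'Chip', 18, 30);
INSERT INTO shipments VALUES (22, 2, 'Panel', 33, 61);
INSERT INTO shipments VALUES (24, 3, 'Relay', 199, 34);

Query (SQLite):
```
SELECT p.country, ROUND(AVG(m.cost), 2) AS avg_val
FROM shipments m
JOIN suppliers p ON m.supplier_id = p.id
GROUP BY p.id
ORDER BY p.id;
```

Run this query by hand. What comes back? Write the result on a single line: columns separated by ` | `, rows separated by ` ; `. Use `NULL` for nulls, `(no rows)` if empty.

Mexico | 62 ; Brazil | 59 ; Mexico | 40.4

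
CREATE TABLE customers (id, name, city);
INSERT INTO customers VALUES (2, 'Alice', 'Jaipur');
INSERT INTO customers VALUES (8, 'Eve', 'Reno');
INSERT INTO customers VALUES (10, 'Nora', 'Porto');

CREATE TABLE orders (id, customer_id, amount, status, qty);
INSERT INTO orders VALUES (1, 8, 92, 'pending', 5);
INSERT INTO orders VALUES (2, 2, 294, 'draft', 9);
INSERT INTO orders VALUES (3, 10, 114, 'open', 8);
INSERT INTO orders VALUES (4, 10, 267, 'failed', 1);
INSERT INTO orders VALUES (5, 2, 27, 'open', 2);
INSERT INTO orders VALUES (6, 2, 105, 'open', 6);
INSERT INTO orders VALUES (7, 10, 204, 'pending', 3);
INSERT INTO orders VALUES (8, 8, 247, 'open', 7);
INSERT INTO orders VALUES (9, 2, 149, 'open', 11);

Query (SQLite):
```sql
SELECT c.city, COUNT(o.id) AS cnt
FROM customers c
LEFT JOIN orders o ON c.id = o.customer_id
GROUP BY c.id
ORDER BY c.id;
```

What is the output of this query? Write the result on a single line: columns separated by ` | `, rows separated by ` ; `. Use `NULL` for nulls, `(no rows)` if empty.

Jaipur | 4 ; Reno | 2 ; Porto | 3

LEFT JOIN keeps every customers row; unmatched ones get NULL for orders columns.
Group by customers.id and compute COUNT(o.id). COUNT(col) of an all-NULL group is 0.
  2: ids {2, 5, 6, 9} → COUNT(o.id)=4
  8: ids {1, 8} → COUNT(o.id)=2
  10: ids {3, 4, 7} → COUNT(o.id)=3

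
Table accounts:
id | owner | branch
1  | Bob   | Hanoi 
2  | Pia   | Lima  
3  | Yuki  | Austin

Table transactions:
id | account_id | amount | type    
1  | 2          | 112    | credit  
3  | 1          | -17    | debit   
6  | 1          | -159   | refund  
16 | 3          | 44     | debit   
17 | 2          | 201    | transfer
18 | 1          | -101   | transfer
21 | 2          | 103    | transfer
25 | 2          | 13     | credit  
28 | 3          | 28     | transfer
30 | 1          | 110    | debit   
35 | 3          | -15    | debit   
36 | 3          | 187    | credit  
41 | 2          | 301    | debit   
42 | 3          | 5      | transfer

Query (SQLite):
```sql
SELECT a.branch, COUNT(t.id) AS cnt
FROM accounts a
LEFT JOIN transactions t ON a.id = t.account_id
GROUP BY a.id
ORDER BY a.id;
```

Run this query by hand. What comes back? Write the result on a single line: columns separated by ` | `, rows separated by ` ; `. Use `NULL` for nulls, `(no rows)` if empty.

LEFT JOIN keeps every accounts row; unmatched ones get NULL for transactions columns.
Group by accounts.id and compute COUNT(t.id). COUNT(col) of an all-NULL group is 0.
  1: ids {3, 6, 18, 30} → COUNT(t.id)=4
  2: ids {1, 17, 21, 25, 41} → COUNT(t.id)=5
  3: ids {16, 28, 35, 36, 42} → COUNT(t.id)=5

Hanoi | 4 ; Lima | 5 ; Austin | 5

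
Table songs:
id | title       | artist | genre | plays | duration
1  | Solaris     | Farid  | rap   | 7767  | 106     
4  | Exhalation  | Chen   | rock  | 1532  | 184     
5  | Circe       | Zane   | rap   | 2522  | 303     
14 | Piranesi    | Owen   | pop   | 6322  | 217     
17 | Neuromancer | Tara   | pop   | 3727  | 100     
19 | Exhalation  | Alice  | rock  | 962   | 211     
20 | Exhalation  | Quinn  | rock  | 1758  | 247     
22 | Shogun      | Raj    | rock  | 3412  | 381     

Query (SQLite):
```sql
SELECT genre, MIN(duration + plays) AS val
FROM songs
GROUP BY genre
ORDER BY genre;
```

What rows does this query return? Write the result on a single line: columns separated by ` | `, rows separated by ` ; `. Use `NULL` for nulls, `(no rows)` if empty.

pop | 3827 ; rap | 2825 ; rock | 1173

For each row compute duration + plays.
Group by genre; take MIN of the expression per group.
  pop: ids {14, 17} → MIN(duration + plays)=3827
  rap: ids {1, 5} → MIN(duration + plays)=2825
  rock: ids {4, 19, 20, 22} → MIN(duration + plays)=1173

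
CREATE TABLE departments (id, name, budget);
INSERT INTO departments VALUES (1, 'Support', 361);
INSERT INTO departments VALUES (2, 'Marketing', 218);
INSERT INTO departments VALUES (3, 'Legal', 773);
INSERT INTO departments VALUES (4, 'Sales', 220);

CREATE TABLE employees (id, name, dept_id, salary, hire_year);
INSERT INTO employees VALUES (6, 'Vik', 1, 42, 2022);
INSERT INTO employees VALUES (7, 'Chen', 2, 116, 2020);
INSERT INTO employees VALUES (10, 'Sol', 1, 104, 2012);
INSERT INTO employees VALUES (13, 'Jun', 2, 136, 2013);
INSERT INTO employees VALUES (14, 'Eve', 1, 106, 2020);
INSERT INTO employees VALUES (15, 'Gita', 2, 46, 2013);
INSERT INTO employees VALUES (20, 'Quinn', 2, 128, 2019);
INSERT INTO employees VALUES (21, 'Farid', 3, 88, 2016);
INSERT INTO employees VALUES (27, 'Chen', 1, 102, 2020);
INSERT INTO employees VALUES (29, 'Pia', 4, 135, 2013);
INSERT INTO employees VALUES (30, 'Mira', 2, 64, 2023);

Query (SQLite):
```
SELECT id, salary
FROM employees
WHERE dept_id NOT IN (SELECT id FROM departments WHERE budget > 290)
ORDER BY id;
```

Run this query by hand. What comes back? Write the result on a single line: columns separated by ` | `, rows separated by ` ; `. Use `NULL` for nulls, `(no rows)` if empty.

Inner query: departments.id where budget > 290.
Outer: keep employees rows whose dept_id is not in that set.
Inner query → {1, 3}

7 | 116 ; 13 | 136 ; 15 | 46 ; 20 | 128 ; 29 | 135 ; 30 | 64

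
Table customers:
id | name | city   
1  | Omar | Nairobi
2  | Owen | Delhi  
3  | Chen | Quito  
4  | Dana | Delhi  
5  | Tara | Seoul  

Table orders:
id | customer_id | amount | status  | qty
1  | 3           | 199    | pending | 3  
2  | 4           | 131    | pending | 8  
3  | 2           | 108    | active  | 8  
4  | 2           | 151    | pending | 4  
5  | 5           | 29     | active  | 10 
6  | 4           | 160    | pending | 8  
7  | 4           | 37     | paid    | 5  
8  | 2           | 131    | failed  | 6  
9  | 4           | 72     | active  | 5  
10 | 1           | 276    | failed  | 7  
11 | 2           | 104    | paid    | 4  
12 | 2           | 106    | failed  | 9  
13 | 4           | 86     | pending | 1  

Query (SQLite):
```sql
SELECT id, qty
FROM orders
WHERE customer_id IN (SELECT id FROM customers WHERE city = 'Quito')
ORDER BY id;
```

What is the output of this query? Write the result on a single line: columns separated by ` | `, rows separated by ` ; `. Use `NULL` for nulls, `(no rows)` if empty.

1 | 3

Inner query: customers.id where city = 'Quito'.
Outer: keep orders rows whose customer_id is in that set.
Inner query → {3}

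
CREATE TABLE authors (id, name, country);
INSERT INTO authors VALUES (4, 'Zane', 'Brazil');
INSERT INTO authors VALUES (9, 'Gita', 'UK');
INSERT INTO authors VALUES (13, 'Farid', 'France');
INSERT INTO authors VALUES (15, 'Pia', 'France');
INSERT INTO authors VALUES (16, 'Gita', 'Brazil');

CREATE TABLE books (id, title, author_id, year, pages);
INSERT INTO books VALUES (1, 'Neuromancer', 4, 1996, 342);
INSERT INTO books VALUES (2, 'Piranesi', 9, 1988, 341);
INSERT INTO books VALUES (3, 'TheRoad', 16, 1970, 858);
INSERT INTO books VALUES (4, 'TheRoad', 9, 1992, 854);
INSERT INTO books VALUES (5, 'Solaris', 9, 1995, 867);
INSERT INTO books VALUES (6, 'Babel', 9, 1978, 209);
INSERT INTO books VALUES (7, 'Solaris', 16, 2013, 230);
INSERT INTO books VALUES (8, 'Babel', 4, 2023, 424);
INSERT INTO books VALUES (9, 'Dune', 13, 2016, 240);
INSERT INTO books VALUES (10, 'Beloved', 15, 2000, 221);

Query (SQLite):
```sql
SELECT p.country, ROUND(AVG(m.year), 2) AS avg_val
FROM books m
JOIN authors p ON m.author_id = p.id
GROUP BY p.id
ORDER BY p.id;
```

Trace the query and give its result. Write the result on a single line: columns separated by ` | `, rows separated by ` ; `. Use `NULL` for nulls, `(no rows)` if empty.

Join each books row to its authors via author_id.
Group joined rows by authors.id; compute ROUND(AVG(m.year), 2) per group.
  4: ids {1, 8} → ROUND(AVG(m.year), 2)=2009.5
  9: ids {2, 4, 5, 6} → ROUND(AVG(m.year), 2)=1988.25
  13: ids {9} → ROUND(AVG(m.year), 2)=2016
  15: ids {10} → ROUND(AVG(m.year), 2)=2000
  16: ids {3, 7} → ROUND(AVG(m.year), 2)=1991.5

Brazil | 2009.5 ; UK | 1988.25 ; France | 2016 ; France | 2000 ; Brazil | 1991.5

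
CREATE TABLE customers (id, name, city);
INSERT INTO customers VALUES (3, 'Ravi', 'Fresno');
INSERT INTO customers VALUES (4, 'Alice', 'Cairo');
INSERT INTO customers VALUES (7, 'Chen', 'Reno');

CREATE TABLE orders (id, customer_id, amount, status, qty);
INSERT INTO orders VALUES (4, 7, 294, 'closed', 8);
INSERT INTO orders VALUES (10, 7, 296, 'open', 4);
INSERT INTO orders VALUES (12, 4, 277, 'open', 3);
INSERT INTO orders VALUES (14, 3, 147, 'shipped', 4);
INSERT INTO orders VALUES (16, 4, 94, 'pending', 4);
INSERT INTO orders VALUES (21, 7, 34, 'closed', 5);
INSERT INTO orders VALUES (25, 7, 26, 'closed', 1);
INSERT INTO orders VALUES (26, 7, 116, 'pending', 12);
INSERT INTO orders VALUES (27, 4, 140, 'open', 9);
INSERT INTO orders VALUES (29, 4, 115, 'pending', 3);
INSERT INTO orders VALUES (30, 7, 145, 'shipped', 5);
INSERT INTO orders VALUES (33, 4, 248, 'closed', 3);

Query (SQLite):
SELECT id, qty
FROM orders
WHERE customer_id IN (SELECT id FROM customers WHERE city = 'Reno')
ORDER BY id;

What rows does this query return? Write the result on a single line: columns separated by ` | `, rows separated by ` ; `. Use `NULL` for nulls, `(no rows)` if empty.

Inner query: customers.id where city = 'Reno'.
Outer: keep orders rows whose customer_id is in that set.
Inner query → {7}

4 | 8 ; 10 | 4 ; 21 | 5 ; 25 | 1 ; 26 | 12 ; 30 | 5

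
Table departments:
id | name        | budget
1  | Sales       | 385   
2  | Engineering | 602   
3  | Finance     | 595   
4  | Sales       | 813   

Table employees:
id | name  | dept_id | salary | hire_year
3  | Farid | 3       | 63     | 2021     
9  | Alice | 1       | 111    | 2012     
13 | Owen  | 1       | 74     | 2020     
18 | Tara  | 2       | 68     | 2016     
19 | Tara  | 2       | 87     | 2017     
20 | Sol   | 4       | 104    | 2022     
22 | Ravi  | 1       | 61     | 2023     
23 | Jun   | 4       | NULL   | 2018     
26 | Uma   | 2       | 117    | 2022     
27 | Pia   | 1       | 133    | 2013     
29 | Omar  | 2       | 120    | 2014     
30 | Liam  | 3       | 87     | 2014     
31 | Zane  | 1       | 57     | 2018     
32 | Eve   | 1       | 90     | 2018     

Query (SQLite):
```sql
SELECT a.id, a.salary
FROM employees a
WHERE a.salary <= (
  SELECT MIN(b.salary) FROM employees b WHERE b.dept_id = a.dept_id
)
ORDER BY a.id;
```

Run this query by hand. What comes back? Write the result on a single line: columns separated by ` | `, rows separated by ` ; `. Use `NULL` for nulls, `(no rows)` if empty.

3 | 63 ; 18 | 68 ; 20 | 104 ; 31 | 57

For each employees row a, compute MIN(salary) over rows sharing a.dept_id.
Keep row a if a.salary <= that per-group MIN.
  dept_id=1: MIN(salary) = 57
  dept_id=2: MIN(salary) = 68
  dept_id=3: MIN(salary) = 63
  dept_id=4: MIN(salary) = 104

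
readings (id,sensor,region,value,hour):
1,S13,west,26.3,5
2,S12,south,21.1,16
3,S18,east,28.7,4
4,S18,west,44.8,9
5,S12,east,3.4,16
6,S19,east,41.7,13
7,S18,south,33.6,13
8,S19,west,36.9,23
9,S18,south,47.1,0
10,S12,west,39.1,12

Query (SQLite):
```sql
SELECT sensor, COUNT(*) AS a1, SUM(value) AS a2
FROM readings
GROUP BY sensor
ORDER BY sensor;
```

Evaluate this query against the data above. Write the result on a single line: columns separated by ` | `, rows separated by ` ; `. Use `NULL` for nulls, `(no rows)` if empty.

Group readings by sensor.
Per group compute: COUNT(*), SUM(value).
  S12: ids {2, 5, 10} → COUNT(*)=3, SUM(value)=63.6
  S13: ids {1} → COUNT(*)=1, SUM(value)=26.3
  S18: ids {3, 4, 7, 9} → COUNT(*)=4, SUM(value)=154.2
  S19: ids {6, 8} → COUNT(*)=2, SUM(value)=78.6

S12 | 3 | 63.6 ; S13 | 1 | 26.3 ; S18 | 4 | 154.2 ; S19 | 2 | 78.6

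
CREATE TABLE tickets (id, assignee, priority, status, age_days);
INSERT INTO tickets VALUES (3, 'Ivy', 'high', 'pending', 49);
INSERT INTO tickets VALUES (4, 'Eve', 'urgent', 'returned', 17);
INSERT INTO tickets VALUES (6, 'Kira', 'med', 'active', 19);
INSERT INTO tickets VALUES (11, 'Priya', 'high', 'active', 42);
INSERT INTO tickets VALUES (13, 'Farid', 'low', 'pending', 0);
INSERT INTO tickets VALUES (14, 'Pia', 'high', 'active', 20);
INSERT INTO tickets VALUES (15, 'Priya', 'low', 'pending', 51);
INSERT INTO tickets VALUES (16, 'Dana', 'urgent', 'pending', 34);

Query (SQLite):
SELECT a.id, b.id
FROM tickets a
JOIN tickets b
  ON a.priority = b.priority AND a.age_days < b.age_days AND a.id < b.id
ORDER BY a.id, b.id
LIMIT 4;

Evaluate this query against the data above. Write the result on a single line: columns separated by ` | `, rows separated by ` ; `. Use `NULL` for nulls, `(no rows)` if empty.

4 | 16 ; 13 | 15

Pairs (a,b) with same priority, a.age_days < b.age_days, a.id < b.id.
priority groups: high:{3,11,14} low:{13,15} med:{6} urgent:{4,16}
Ordered by (a.id, b.id); first 4.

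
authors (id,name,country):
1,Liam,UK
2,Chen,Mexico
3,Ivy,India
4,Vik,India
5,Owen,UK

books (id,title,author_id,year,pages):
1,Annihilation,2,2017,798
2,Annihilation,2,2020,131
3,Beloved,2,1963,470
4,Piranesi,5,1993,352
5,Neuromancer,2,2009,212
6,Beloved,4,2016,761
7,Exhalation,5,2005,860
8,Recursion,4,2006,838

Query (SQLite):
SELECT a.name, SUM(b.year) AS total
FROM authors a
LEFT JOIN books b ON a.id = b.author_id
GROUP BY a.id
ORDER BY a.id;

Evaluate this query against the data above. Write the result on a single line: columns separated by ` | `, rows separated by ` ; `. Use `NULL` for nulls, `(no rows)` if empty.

Liam | NULL ; Chen | 8009 ; Ivy | NULL ; Vik | 4022 ; Owen | 3998

LEFT JOIN keeps every authors row; unmatched ones get NULL for books columns.
Group by authors.id and compute SUM(b.year). SUM over an all-NULL group is NULL.
  1: ids {—} → SUM(b.year)=NULL
  2: ids {1, 2, 3, 5} → SUM(b.year)=8009
  3: ids {—} → SUM(b.year)=NULL
  4: ids {6, 8} → SUM(b.year)=4022
  5: ids {4, 7} → SUM(b.year)=3998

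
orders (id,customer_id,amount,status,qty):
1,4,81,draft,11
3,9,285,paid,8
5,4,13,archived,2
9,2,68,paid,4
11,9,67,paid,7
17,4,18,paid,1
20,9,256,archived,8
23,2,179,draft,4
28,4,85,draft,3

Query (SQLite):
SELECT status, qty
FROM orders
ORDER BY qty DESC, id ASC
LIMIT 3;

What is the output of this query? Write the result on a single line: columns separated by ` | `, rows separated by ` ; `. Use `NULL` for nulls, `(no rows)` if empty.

Sort by qty desc, tiebreak id asc: (11, id=1), (8, id=3), (8, id=20), (7, id=11), (4, id=9), (4, id=23) …. Take first 3.

draft | 11 ; paid | 8 ; archived | 8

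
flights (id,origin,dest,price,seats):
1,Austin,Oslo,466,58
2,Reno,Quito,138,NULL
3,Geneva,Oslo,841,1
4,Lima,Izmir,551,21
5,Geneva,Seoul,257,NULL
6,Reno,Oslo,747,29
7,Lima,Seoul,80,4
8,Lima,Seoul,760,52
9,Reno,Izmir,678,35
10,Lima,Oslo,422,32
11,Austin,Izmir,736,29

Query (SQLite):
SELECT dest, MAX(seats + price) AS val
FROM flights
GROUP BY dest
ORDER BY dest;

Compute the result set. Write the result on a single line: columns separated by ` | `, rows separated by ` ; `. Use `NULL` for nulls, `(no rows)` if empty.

For each row compute seats + price.
Group by dest; take MAX of the expression per group.
  Izmir: ids {4, 9, 11} → MAX(seats + price)=765
  Oslo: ids {1, 3, 6, 10} → MAX(seats + price)=842
  Quito: ids {2} → MAX(seats + price)=NULL
  Seoul: ids {5, 7, 8} → MAX(seats + price)=812

Izmir | 765 ; Oslo | 842 ; Quito | NULL ; Seoul | 812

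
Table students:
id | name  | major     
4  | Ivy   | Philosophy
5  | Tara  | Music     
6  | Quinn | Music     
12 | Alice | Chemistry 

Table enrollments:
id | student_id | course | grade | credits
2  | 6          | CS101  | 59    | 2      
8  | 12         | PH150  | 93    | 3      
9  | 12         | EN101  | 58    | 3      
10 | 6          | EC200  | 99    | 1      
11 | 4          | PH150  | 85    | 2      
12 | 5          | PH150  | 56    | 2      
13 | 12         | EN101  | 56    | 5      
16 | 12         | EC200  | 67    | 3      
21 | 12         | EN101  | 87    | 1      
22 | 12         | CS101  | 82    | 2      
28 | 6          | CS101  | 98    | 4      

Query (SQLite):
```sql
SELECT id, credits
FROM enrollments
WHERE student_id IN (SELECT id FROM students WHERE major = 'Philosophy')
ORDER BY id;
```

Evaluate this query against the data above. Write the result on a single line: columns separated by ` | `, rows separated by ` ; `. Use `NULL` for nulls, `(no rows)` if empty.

Inner query: students.id where major = 'Philosophy'.
Outer: keep enrollments rows whose student_id is in that set.
Inner query → {4}

11 | 2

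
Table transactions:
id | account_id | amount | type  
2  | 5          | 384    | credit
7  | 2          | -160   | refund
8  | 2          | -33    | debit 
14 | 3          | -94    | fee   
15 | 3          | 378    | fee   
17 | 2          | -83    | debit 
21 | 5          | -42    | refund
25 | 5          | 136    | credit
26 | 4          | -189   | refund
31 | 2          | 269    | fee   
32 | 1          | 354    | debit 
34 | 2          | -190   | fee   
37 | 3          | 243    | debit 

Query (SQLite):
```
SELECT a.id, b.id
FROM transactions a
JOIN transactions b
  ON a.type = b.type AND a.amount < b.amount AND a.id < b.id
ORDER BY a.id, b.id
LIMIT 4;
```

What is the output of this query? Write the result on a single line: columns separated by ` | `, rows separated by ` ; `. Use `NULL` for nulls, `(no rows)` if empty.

Pairs (a,b) with same type, a.amount < b.amount, a.id < b.id.
type groups: credit:{2,25} debit:{8,17,32,37} fee:{14,15,31,34} refund:{7,21,26}
Ordered by (a.id, b.id); first 4.

7 | 21 ; 8 | 32 ; 8 | 37 ; 14 | 15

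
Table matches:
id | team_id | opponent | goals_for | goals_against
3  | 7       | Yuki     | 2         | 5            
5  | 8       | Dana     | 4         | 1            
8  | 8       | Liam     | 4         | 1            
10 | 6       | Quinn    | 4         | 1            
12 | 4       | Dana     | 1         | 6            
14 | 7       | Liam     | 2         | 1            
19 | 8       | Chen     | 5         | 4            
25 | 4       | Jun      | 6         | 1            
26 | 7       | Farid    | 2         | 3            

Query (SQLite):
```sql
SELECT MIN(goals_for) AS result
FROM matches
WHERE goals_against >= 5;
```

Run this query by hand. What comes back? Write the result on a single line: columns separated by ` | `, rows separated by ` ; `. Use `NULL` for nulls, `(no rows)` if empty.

Rows where goals_against >= 5 → goals_for values: [2, 1].
MIN of non-NULL values = 1.

1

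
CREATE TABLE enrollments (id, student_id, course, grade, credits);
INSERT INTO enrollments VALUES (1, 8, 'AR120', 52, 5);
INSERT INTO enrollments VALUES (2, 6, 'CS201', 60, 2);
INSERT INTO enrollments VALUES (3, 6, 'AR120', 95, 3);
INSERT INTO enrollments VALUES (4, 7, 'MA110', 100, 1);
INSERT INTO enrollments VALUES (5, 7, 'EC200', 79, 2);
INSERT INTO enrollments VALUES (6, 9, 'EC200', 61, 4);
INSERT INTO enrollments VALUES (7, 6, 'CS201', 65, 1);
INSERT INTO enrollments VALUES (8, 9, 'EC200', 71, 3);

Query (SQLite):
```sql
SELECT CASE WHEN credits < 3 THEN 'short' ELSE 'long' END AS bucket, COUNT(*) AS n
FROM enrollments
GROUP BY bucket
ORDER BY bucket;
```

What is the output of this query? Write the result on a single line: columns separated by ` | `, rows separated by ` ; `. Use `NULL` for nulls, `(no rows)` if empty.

Bucket rows by credits < 3 → 'short' else 'long'; count each bucket.

long | 4 ; short | 4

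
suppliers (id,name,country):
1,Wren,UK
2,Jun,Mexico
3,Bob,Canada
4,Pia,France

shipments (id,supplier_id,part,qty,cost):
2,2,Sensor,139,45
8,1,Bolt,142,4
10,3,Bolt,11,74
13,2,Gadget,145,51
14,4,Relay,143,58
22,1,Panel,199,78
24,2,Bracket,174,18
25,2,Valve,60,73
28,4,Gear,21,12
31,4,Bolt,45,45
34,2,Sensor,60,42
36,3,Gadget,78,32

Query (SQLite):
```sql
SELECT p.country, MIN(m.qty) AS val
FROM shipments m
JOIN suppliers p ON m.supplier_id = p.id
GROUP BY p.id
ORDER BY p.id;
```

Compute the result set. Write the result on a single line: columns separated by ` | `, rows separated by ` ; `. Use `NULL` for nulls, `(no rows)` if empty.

UK | 142 ; Mexico | 60 ; Canada | 11 ; France | 21

Join each shipments row to its suppliers via supplier_id.
Group joined rows by suppliers.id; compute MIN(m.qty) per group.
  1: ids {8, 22} → MIN(m.qty)=142
  2: ids {2, 13, 24, 25, 34} → MIN(m.qty)=60
  3: ids {10, 36} → MIN(m.qty)=11
  4: ids {14, 28, 31} → MIN(m.qty)=21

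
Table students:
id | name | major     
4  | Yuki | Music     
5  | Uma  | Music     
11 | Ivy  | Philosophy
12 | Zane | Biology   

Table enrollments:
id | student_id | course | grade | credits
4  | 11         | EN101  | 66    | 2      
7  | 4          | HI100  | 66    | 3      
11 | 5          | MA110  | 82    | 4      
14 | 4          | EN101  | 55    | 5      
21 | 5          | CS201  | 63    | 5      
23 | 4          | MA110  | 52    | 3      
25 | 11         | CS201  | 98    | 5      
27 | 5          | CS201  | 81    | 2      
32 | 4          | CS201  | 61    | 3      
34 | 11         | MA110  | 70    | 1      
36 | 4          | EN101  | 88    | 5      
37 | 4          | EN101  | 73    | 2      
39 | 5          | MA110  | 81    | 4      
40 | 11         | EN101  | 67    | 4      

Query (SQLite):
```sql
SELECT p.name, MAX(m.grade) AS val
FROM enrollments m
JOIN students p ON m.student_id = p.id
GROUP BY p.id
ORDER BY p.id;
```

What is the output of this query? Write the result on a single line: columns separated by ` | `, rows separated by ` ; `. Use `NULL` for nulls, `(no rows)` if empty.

Join each enrollments row to its students via student_id.
Group joined rows by students.id; compute MAX(m.grade) per group.
  4: ids {7, 14, 23, 32, 36, 37} → MAX(m.grade)=88
  5: ids {11, 21, 27, 39} → MAX(m.grade)=82
  11: ids {4, 25, 34, 40} → MAX(m.grade)=98

Yuki | 88 ; Uma | 82 ; Ivy | 98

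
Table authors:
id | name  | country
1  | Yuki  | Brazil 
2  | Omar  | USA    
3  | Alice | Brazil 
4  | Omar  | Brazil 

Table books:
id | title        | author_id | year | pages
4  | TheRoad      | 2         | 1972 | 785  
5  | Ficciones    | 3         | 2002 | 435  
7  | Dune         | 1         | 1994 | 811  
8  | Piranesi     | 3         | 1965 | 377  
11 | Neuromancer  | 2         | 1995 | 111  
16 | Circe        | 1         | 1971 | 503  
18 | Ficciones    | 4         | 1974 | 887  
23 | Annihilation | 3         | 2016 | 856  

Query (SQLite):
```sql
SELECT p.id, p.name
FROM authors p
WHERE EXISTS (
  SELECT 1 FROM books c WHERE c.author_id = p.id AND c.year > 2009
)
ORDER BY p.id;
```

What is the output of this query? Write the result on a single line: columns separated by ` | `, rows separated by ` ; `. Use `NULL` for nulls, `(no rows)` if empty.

3 | Alice

For each authors row, check whether any books with matching author_id has year > 2009.
Keep rows where that is true.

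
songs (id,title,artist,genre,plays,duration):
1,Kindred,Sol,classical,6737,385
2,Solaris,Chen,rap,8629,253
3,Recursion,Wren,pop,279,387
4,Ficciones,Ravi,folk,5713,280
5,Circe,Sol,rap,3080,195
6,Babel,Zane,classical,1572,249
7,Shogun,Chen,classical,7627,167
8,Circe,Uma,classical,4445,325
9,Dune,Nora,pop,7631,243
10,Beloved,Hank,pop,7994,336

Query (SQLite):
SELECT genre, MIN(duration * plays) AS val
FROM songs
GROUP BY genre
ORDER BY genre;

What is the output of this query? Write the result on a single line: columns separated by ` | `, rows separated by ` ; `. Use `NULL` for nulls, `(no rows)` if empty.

classical | 391428 ; folk | 1599640 ; pop | 107973 ; rap | 600600

For each row compute duration * plays.
Group by genre; take MIN of the expression per group.
  classical: ids {1, 6, 7, 8} → MIN(duration * plays)=391428
  folk: ids {4} → MIN(duration * plays)=1599640
  pop: ids {3, 9, 10} → MIN(duration * plays)=107973
  rap: ids {2, 5} → MIN(duration * plays)=600600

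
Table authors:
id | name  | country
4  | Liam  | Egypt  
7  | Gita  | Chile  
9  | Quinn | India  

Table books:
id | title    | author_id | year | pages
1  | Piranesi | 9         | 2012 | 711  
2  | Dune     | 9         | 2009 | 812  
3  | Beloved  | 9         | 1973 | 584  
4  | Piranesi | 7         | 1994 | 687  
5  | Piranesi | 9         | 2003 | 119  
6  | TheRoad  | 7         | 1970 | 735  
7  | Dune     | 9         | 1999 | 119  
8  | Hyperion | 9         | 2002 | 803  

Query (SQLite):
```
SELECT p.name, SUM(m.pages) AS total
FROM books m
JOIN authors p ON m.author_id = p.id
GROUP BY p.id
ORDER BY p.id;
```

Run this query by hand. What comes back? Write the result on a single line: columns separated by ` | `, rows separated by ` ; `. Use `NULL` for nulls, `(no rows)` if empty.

Gita | 1422 ; Quinn | 3148

Join each books row to its authors via author_id.
Group joined rows by authors.id; compute SUM(m.pages) per group.
  7: ids {4, 6} → SUM(m.pages)=1422
  9: ids {1, 2, 3, 5, 7, 8} → SUM(m.pages)=3148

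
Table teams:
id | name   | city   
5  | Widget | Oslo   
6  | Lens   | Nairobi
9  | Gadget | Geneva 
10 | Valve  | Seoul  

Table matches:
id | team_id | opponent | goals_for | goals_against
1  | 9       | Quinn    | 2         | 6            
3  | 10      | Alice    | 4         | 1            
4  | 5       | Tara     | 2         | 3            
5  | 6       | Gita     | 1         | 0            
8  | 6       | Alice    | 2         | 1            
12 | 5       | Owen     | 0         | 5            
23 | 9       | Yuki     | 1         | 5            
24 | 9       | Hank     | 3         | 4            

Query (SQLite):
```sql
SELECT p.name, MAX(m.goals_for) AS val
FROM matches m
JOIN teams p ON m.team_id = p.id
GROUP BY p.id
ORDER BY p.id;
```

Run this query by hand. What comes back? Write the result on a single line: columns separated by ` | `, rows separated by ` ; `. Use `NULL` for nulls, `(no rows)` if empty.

Widget | 2 ; Lens | 2 ; Gadget | 3 ; Valve | 4

Join each matches row to its teams via team_id.
Group joined rows by teams.id; compute MAX(m.goals_for) per group.
  5: ids {4, 12} → MAX(m.goals_for)=2
  6: ids {5, 8} → MAX(m.goals_for)=2
  9: ids {1, 23, 24} → MAX(m.goals_for)=3
  10: ids {3} → MAX(m.goals_for)=4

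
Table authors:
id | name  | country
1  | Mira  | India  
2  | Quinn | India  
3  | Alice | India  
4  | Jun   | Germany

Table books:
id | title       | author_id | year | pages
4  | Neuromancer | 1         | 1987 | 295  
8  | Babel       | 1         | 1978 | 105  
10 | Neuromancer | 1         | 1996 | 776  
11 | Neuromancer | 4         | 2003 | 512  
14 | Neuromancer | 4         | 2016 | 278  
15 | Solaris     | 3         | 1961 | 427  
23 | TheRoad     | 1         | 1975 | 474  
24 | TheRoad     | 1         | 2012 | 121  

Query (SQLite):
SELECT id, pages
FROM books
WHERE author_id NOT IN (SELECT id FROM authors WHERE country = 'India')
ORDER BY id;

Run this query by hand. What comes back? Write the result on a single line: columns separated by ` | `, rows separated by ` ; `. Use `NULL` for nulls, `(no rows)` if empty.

11 | 512 ; 14 | 278

Inner query: authors.id where country = 'India'.
Outer: keep books rows whose author_id is not in that set.
Inner query → {1, 2, 3}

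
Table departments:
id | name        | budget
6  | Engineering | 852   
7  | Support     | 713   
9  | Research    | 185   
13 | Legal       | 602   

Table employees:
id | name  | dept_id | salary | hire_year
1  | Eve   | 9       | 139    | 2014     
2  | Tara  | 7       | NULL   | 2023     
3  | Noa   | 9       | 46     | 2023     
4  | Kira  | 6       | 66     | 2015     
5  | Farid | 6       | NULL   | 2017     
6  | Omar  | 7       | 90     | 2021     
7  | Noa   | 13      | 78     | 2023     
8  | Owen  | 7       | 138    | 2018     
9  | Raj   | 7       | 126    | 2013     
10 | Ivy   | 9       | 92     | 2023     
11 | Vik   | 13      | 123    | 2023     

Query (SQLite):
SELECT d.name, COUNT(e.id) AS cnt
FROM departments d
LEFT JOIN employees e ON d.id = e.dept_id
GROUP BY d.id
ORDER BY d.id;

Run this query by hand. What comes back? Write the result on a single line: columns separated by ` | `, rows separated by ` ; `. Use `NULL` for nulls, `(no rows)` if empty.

Engineering | 2 ; Support | 4 ; Research | 3 ; Legal | 2

LEFT JOIN keeps every departments row; unmatched ones get NULL for employees columns.
Group by departments.id and compute COUNT(e.id). COUNT(col) of an all-NULL group is 0.
  6: ids {4, 5} → COUNT(e.id)=2
  7: ids {2, 6, 8, 9} → COUNT(e.id)=4
  9: ids {1, 3, 10} → COUNT(e.id)=3
  13: ids {7, 11} → COUNT(e.id)=2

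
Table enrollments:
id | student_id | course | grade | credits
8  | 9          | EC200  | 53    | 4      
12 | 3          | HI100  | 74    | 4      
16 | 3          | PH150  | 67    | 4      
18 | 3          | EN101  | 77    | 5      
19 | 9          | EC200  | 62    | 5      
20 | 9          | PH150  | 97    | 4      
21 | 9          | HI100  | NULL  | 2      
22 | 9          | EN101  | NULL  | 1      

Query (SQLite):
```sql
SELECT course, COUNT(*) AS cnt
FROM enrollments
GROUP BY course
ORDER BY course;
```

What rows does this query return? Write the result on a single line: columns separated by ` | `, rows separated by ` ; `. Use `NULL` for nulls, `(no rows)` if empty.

Partition enrollments by course; compute COUNT(*) within each group.
  EC200: ids {8, 19} → COUNT(*)=2
  EN101: ids {18, 22} → COUNT(*)=2
  HI100: ids {12, 21} → COUNT(*)=2
  PH150: ids {16, 20} → COUNT(*)=2

EC200 | 2 ; EN101 | 2 ; HI100 | 2 ; PH150 | 2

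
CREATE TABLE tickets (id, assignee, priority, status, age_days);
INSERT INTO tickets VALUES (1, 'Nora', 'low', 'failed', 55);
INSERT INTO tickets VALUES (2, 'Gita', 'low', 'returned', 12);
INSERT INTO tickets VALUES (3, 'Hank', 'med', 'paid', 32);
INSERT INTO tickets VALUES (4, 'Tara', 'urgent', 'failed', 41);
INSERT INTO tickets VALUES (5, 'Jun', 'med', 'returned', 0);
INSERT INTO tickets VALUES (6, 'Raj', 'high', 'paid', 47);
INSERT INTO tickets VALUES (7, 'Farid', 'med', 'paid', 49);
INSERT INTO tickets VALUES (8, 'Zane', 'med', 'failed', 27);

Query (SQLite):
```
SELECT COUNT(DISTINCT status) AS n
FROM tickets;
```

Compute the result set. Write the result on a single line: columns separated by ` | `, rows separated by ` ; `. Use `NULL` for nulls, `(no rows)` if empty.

3

Count distinct non-NULL status values.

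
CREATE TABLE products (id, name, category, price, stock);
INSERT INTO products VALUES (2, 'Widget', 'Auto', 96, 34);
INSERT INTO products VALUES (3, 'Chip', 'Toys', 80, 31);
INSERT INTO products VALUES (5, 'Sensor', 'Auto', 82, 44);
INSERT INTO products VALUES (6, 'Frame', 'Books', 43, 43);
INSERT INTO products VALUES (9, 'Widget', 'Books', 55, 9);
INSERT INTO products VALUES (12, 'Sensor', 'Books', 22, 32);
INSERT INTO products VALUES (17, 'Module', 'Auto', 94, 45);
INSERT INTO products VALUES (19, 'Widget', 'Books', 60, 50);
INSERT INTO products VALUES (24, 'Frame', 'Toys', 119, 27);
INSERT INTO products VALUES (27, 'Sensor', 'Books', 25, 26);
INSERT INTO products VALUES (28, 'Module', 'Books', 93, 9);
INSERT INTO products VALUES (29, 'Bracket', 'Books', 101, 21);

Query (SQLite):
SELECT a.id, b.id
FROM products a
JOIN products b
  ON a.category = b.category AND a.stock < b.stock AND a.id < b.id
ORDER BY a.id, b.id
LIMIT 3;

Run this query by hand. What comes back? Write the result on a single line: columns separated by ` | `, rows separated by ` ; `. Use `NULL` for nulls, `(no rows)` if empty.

2 | 5 ; 2 | 17 ; 5 | 17

Pairs (a,b) with same category, a.stock < b.stock, a.id < b.id.
category groups: Auto:{2,5,17} Books:{6,9,12,19,27,28,29} Toys:{3,24}
Ordered by (a.id, b.id); first 3.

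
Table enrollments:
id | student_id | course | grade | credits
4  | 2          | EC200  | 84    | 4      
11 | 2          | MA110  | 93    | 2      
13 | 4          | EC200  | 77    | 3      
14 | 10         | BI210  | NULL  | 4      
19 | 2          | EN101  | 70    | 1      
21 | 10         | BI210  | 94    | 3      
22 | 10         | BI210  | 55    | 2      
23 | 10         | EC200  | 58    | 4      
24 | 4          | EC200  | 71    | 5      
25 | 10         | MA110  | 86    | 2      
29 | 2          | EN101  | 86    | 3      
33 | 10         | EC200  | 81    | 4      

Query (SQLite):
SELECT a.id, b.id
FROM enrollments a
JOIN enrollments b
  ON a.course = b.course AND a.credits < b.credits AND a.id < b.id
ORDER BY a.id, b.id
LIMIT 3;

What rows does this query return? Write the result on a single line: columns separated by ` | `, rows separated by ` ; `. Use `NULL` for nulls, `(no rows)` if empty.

4 | 24 ; 13 | 23 ; 13 | 24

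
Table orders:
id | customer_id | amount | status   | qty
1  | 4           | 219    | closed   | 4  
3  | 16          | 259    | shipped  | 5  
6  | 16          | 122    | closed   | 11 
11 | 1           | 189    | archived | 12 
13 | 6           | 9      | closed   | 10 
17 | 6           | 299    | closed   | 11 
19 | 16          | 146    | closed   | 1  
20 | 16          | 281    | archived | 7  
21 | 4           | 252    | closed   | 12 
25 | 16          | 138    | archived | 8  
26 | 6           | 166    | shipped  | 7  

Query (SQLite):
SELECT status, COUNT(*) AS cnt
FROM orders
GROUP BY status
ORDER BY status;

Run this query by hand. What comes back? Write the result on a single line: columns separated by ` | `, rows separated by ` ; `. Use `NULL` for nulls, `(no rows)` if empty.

Partition orders by status; compute COUNT(*) within each group.
  archived: ids {11, 20, 25} → COUNT(*)=3
  closed: ids {1, 6, 13, 17, 19, 21} → COUNT(*)=6
  shipped: ids {3, 26} → COUNT(*)=2

archived | 3 ; closed | 6 ; shipped | 2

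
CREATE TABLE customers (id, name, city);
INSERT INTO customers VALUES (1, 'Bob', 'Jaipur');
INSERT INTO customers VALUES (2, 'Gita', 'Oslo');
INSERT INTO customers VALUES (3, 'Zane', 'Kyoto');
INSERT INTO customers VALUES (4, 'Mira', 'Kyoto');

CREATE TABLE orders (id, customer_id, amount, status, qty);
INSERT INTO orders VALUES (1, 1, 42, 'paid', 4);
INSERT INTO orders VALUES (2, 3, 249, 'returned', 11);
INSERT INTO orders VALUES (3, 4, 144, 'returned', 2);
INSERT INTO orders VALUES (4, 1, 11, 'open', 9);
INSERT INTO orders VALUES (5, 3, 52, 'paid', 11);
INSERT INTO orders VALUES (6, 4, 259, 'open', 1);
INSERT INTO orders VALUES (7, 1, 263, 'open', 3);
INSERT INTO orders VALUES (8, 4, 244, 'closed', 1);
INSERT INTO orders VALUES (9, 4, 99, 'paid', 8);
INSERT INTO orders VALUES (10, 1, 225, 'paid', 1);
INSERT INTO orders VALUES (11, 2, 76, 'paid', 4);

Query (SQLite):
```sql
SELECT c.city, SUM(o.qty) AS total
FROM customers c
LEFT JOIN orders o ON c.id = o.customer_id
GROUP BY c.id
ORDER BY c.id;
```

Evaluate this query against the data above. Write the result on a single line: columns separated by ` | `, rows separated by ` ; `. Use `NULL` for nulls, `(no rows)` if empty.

Jaipur | 17 ; Oslo | 4 ; Kyoto | 22 ; Kyoto | 12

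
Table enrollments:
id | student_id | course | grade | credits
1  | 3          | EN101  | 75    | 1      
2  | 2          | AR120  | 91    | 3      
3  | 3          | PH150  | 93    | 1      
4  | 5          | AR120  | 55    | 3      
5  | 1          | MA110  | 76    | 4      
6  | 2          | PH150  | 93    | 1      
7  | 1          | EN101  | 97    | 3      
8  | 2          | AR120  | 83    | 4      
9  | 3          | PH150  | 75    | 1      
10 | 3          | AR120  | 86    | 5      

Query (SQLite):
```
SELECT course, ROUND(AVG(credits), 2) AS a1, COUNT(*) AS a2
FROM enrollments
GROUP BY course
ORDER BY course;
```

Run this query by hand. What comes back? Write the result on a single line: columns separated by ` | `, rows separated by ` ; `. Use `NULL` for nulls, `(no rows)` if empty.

Group enrollments by course.
Per group compute: ROUND(AVG(credits), 2), COUNT(*).
  AR120: ids {2, 4, 8, 10} → ROUND(AVG(credits), 2)=3.75, COUNT(*)=4
  EN101: ids {1, 7} → ROUND(AVG(credits), 2)=2, COUNT(*)=2
  MA110: ids {5} → ROUND(AVG(credits), 2)=4, COUNT(*)=1
  PH150: ids {3, 6, 9} → ROUND(AVG(credits), 2)=1, COUNT(*)=3

AR120 | 3.75 | 4 ; EN101 | 2 | 2 ; MA110 | 4 | 1 ; PH150 | 1 | 3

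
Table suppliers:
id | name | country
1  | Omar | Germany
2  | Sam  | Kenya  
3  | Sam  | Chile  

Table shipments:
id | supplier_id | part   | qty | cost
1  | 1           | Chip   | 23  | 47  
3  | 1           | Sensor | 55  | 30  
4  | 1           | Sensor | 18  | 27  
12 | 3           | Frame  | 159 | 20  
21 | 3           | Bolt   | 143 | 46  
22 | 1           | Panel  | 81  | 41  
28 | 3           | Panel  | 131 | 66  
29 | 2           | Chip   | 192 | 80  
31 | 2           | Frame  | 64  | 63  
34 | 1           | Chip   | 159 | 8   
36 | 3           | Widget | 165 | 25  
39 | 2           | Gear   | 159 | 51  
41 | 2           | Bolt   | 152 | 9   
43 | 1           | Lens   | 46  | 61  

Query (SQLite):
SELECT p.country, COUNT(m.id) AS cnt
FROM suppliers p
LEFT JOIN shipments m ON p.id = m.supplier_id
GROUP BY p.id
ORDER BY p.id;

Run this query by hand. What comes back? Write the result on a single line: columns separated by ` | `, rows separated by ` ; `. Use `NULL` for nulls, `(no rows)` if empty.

LEFT JOIN keeps every suppliers row; unmatched ones get NULL for shipments columns.
Group by suppliers.id and compute COUNT(m.id). COUNT(col) of an all-NULL group is 0.
  1: ids {1, 3, 4, 22, 34, 43} → COUNT(m.id)=6
  2: ids {29, 31, 39, 41} → COUNT(m.id)=4
  3: ids {12, 21, 28, 36} → COUNT(m.id)=4

Germany | 6 ; Kenya | 4 ; Chile | 4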